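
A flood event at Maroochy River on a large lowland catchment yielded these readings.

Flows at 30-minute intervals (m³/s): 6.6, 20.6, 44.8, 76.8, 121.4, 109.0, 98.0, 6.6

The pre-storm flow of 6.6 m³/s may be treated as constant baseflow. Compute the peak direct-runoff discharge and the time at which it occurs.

Q_p = 114.8 m³/s at t = 2 h

Subtracting baseflow gives direct-runoff ordinates: 0.0, 14.0, 38.2, 70.2, 114.8, 102.4, 91.4, 0.0 m³/s.
The maximum is 114.8 m³/s, occurring at the reading for t = 2 h.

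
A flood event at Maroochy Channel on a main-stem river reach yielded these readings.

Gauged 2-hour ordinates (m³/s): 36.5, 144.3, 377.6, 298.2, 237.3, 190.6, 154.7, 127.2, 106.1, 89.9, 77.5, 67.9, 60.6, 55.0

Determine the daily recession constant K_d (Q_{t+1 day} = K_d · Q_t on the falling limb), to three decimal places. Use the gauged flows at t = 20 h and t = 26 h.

Between t = 20 h and t = 26 h the flow falls from 77.5 to 55.0 m³/s over 3×2 h = 6 h.
Per-interval ratio K = (55.0/77.5)^(1/3) = 0.8920; K_d = K^(24/2) = 0.254.

K_d ≈ 0.254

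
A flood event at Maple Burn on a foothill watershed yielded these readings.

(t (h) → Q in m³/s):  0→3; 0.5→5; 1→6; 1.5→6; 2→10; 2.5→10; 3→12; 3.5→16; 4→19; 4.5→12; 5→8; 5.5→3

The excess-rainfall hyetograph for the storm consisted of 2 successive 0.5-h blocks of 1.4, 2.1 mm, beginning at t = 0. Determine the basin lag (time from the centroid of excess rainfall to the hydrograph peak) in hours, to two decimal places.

Centroid of excess rainfall: t_c = Σ P_i·t̄_i / ΣP_i = 0.5500 h (block centres at 0.25, 0.75 h).
Hydrograph peak occurs at t = 4 h, so basin lag t_L = 4 − 0.5500 = 3.45 h.

t_L ≈ 3.45 h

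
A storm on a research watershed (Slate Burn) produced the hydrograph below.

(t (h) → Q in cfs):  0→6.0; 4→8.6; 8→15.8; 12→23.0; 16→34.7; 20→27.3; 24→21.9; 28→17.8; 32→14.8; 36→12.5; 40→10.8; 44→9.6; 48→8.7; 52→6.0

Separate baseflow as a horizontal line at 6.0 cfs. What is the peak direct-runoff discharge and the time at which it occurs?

Q_p = 28.7 cfs at t = 16 h

Subtracting baseflow gives direct-runoff ordinates: 0.0, 2.6, 9.8, 17.0, 28.7, 21.3, 15.9, 11.8, 8.8, 6.5, 4.8, 3.6, 2.7, 0.0 cfs.
The maximum is 28.7 cfs, occurring at the reading for t = 16 h.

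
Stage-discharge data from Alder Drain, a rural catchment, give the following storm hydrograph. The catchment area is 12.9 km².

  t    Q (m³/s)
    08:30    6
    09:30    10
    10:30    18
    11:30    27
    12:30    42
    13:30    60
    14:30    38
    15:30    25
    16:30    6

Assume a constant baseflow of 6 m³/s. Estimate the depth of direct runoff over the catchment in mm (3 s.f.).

d ≈ 49.7 mm

Direct runoff: 0.0, 4.0, 12.0, 21.0, 36.0, 54.0, 32.0, 19.0, 0.0 m³/s; ΣQ_DR = 178.0 m³/s.
V = ΣQ_DR · Δt = 178.0 × 3600 s = 6.408 × 10^5 m³.
Over A = 12.9 km², depth = V / A = 49.7 mm.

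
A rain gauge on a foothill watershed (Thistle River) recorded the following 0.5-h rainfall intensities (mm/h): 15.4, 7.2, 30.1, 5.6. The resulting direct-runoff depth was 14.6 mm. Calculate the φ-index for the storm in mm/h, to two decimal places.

Only the 2 blocks with intensity above φ contribute runoff: 15.4, 30.1 mm/h.
Σ(I−φ)·Δt = d  ⇒  (15.4+30.1 − 2φ)·0.5 = 14.6
φ = (45.50 − 14.6/0.5) / 2 = 8.15 mm/h.

φ ≈ 8.15 mm/h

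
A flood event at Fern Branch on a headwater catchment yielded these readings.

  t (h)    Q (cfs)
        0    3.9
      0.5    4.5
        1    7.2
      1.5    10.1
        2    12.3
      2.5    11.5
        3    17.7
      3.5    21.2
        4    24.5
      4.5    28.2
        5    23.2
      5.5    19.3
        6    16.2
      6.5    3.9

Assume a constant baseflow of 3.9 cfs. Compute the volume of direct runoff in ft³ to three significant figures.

Direct-runoff ordinates (Q − Q_b): 0.0, 0.6, 3.3, 6.2, 8.4, 7.6, 13.8, 17.3, 20.6, 24.3, 19.3, 15.4, 12.3, 0.0 cfs.
ΣQ_DR = 149.1 cfs.
With Δt = 0.5 h = 1800 s, V = ΣQ_DR · Δt = 149.1 × 1800 = 2.68 × 10^5 ft³.

V ≈ 2.68 × 10^5 ft³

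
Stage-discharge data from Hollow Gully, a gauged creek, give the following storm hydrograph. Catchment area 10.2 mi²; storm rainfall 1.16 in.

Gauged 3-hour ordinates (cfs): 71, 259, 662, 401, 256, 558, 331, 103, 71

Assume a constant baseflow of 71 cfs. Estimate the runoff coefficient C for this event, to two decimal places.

C ≈ 0.81

ΣQ_DR = 2073 cfs; V = ΣQ_DR·Δt = 2.239 × 10^7 ft³.
Runoff depth d = V / A = 0.9448 in.
C = d / P = 0.9448 / 1.16 = 0.81.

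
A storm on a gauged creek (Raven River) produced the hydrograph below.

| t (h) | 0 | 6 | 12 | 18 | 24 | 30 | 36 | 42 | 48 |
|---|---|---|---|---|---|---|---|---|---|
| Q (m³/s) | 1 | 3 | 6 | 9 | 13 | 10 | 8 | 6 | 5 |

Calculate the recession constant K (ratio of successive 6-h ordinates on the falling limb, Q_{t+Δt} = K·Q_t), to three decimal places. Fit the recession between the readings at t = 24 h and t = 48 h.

Using the recession-limb readings at t = 24 h and t = 48 h: Q falls from 13 to 5 m³/s over 4 intervals.
K = (Q₂/Q₁)^(1/4) = (5/13)^(1/4) = 0.788.

K ≈ 0.788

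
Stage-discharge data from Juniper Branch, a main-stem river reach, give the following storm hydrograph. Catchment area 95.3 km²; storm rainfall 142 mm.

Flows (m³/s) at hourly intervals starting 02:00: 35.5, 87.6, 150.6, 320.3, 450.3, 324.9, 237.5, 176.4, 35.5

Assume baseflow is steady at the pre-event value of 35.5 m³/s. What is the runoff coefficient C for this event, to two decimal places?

ΣQ_DR = 1499 m³/s; V = ΣQ_DR·Δt = 5.397 × 10^6 m³.
Runoff depth d = V / A = 56.63 mm.
C = d / P = 56.63 / 142 = 0.40.

C ≈ 0.40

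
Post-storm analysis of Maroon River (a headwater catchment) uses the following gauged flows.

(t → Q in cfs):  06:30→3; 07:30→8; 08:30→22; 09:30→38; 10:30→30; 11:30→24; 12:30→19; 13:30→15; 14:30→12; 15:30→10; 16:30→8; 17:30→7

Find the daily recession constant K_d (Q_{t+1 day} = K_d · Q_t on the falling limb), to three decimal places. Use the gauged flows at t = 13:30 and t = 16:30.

Between t = 13:30 and t = 16:30 the flow falls from 15 to 8 cfs over 3×1 h = 3 h.
Per-interval ratio K = (8/15)^(1/3) = 0.8110; K_d = K^(24/1) = 0.007.

K_d ≈ 0.007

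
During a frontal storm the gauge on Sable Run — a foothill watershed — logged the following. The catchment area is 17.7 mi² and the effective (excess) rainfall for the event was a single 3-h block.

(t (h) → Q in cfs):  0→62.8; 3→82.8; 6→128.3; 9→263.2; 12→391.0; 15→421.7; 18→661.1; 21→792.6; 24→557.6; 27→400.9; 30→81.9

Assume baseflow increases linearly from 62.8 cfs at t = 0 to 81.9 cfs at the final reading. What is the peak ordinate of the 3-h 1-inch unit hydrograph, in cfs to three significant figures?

U_p ≈ 895 cfs

Direct runoff: 0.00, 18.09, 61.68, 194.67, 320.56, 349.35, 586.84, 716.43, 479.52, 320.91, 0.00 cfs; ΣQ_DR = 3048 cfs, peak = 716.43 cfs.
Runoff depth d = ΣQ_DR·Δt / A = 3048 × 10800 / (17.7 mi²) = 0.8005 in.
The 1-inch UH is the DRH scaled by (1 in)/d, so U_p = 716.43 × 1/0.8005 = 895 cfs.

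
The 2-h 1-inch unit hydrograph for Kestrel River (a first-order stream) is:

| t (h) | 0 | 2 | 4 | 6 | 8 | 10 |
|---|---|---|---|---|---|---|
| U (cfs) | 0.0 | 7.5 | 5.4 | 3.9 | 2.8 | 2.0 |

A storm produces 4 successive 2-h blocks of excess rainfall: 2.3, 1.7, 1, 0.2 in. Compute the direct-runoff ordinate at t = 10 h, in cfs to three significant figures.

Q ≈ 14.3 cfs

By discrete convolution, Q_j = Σ (P_i / 1 in) · U_{j−i}.
At t = 10 h (j=5): Q = (2.3/1)·2.0 + (1.7/1)·2.8 + (1/1)·3.9 + (0.2/1)·5.4 = 14.3 cfs.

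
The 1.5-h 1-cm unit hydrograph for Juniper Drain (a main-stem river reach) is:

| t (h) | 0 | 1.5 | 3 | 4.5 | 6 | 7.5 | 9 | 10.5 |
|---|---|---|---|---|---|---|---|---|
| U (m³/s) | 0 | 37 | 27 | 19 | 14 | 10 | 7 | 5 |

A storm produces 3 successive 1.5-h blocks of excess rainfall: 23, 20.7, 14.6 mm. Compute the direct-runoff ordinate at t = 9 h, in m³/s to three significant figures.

By discrete convolution, Q_j = Σ (P_i / 10 mm) · U_{j−i}.
At t = 9 h (j=6): Q = (23/10)·7 + (20.7/10)·10 + (14.6/10)·14 = 57.2 m³/s.

Q ≈ 57.2 m³/s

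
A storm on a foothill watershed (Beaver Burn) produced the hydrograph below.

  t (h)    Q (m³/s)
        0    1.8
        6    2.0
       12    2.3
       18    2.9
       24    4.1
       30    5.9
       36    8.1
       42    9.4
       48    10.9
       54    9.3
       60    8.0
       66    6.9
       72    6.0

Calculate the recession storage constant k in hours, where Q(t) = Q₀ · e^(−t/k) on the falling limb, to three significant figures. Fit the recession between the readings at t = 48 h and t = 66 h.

k ≈ 39.4 h

On the falling limb, Q drops from 10.9 to 6.9 m³/s between t = 48 h and t = 66 h (Δt = 18 h).
k = −Δt / ln(Q₂/Q₁) = −18 / ln(6.9/10.9) = 39.4 h.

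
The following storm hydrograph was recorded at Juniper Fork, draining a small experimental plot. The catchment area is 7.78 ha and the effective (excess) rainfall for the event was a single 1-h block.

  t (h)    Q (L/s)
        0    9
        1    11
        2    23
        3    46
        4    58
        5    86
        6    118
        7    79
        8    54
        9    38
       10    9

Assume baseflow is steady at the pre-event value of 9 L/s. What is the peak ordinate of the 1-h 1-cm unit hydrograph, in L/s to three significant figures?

U_p ≈ 54.5 L/s

Direct runoff: 0.0, 2.0, 14.0, 37.0, 49.0, 77.0, 109.0, 70.0, 45.0, 29.0, 0.0 L/s; ΣQ_DR = 432.0 L/s, peak = 109.0 L/s.
Runoff depth d = ΣQ_DR·Δt / A = 432.0 × 3600 / (7.78 ha) = 19.99 mm.
The 1-cm UH is the DRH scaled by (10 mm)/d, so U_p = 109.0 × 10/19.99 = 54.5 L/s.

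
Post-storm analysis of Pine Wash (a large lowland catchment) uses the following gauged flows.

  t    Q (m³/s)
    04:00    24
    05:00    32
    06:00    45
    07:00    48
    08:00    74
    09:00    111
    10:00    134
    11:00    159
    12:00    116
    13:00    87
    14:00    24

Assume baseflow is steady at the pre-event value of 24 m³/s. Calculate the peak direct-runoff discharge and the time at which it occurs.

Subtracting baseflow gives direct-runoff ordinates: 0.0, 8.0, 21.0, 24.0, 50.0, 87.0, 110.0, 135.0, 92.0, 63.0, 0.0 m³/s.
The maximum is 135.0 m³/s, occurring at the reading for t = 11:00.

Q_p = 135.0 m³/s at t = 11:00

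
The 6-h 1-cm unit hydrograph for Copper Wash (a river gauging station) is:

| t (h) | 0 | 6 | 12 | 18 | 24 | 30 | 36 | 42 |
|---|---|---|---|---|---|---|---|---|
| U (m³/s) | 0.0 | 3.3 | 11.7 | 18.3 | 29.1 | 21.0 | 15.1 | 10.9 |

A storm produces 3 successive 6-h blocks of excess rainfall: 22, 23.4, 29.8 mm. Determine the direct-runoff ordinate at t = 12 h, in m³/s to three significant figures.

By discrete convolution, Q_j = Σ (P_i / 10 mm) · U_{j−i}.
At t = 12 h (j=2): Q = (22/10)·11.7 + (23.4/10)·3.3 + (29.8/10)·0.0 = 33.5 m³/s.

Q ≈ 33.5 m³/s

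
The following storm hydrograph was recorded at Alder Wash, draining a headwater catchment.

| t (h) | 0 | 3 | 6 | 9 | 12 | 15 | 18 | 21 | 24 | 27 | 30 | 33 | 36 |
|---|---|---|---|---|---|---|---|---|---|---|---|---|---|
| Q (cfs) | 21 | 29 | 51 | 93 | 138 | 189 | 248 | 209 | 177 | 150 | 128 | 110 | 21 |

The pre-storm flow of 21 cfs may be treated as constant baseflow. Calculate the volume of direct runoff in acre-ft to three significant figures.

Direct-runoff ordinates (Q − Q_b): 0.0, 8.0, 30.0, 72.0, 117.0, 168.0, 227.0, 188.0, 156.0, 129.0, 107.0, 89.0, 0.0 cfs.
ΣQ_DR = 1291 cfs.
With Δt = 3 h = 10800 s, V = ΣQ_DR · Δt = 1291 × 10800 = 1.39 × 10^7 ft³ = 320 acre-ft.

V ≈ 320 acre-ft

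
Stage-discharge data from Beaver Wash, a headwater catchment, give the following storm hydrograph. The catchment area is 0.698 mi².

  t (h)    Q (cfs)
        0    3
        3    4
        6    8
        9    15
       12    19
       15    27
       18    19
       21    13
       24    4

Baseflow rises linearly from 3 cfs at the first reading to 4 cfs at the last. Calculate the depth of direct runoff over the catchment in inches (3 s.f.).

d ≈ 0.536 in

Direct runoff: 0.00, 0.88, 4.75, 11.62, 15.50, 23.38, 15.25, 9.12, 0.00 cfs; ΣQ_DR = 80.50 cfs.
V = ΣQ_DR · Δt = 80.50 × 10800 s = 8.694 × 10^5 ft³.
Over A = 0.698 mi², depth = V / A = 0.536 in.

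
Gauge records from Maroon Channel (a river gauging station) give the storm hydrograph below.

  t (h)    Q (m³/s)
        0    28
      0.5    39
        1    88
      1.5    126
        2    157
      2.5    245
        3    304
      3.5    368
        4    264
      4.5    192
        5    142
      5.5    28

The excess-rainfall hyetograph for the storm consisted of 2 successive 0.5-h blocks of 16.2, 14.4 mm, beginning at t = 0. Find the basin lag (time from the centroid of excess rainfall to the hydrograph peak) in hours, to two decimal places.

Centroid of excess rainfall: t_c = Σ P_i·t̄_i / ΣP_i = 0.4853 h (block centres at 0.25, 0.75 h).
Hydrograph peak occurs at t = 3.5 h, so basin lag t_L = 3.5 − 0.4853 = 3.01 h.

t_L ≈ 3.01 h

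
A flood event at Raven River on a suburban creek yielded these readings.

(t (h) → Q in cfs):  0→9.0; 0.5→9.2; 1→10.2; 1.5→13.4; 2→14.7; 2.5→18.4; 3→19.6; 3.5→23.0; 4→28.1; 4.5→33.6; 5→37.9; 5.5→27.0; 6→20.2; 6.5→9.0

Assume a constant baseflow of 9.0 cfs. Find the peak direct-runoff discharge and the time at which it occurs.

Subtracting baseflow gives direct-runoff ordinates: 0.0, 0.2, 1.2, 4.4, 5.7, 9.4, 10.6, 14.0, 19.1, 24.6, 28.9, 18.0, 11.2, 0.0 cfs.
The maximum is 28.9 cfs, occurring at the reading for t = 5 h.

Q_p = 28.9 cfs at t = 5 h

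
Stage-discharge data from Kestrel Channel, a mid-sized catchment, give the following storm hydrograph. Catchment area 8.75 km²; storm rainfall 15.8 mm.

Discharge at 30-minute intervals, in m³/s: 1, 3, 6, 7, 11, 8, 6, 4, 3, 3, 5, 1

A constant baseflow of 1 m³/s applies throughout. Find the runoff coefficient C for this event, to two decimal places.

ΣQ_DR = 46.00 m³/s; V = ΣQ_DR·Δt = 82800 m³.
Runoff depth d = V / A = 9.463 mm.
C = d / P = 9.463 / 15.8 = 0.60.

C ≈ 0.60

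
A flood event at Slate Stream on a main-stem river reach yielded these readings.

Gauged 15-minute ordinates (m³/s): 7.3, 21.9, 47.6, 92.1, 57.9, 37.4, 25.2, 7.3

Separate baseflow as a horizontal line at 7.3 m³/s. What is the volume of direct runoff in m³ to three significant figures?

V ≈ 2.14 × 10^5 m³

Direct-runoff ordinates (Q − Q_b): 0.0, 14.6, 40.3, 84.8, 50.6, 30.1, 17.9, 0.0 m³/s.
ΣQ_DR = 238.3 m³/s.
With Δt = 0.25 h = 900 s, V = ΣQ_DR · Δt = 238.3 × 900 = 2.14 × 10^5 m³.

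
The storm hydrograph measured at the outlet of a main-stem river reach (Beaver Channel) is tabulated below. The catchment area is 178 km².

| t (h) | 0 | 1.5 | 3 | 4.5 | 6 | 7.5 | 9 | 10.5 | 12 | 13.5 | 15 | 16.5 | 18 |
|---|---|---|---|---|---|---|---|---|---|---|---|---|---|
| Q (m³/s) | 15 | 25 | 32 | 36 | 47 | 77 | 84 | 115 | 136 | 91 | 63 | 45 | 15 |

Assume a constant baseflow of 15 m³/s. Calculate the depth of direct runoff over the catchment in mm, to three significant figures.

Direct runoff: 0.0, 10.0, 17.0, 21.0, 32.0, 62.0, 69.0, 100.0, 121.0, 76.0, 48.0, 30.0, 0.0 m³/s; ΣQ_DR = 586.0 m³/s.
V = ΣQ_DR · Δt = 586.0 × 5400 s = 3.164 × 10^6 m³.
Over A = 178 km², depth = V / A = 17.8 mm.

d ≈ 17.8 mm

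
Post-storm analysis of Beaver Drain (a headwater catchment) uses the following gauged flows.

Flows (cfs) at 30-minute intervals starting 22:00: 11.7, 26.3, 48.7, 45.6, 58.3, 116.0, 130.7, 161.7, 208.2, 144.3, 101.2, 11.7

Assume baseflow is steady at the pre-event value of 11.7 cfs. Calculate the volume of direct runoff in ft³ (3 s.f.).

Direct-runoff ordinates (Q − Q_b): 0.0, 14.6, 37.0, 33.9, 46.6, 104.3, 119.0, 150.0, 196.5, 132.6, 89.5, 0.0 cfs.
ΣQ_DR = 924.0 cfs.
With Δt = 0.5 h = 1800 s, V = ΣQ_DR · Δt = 924.0 × 1800 = 1.66 × 10^6 ft³.

V ≈ 1.66 × 10^6 ft³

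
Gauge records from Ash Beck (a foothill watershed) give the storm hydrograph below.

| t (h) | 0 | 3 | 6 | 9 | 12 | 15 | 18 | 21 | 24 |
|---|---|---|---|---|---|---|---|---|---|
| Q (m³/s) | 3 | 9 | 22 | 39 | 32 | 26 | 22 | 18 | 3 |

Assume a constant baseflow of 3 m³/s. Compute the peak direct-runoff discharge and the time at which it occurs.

Subtracting baseflow gives direct-runoff ordinates: 0.0, 6.0, 19.0, 36.0, 29.0, 23.0, 19.0, 15.0, 0.0 m³/s.
The maximum is 36.0 m³/s, occurring at the reading for t = 9 h.

Q_p = 36.0 m³/s at t = 9 h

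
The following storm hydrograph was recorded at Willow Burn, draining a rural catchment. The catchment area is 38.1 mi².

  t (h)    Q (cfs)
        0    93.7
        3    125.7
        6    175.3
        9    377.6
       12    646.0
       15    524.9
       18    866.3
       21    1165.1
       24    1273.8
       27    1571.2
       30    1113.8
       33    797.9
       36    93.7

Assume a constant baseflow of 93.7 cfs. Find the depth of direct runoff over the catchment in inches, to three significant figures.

d ≈ 0.928 in

Direct runoff: 0.0, 32.0, 81.6, 283.9, 552.3, 431.2, 772.6, 1071.4, 1180.1, 1477.5, 1020.1, 704.2, 0.0 cfs; ΣQ_DR = 7607 cfs.
V = ΣQ_DR · Δt = 7607 × 10800 s = 8.215 × 10^7 ft³.
Over A = 38.1 mi², depth = V / A = 0.928 in.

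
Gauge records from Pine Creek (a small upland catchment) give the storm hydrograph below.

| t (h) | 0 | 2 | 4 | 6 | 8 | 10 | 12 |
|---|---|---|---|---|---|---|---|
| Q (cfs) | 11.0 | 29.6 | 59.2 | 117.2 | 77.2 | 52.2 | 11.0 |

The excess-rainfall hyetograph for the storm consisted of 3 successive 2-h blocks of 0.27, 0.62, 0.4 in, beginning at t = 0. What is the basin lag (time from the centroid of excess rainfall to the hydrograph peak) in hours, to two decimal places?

Centroid of excess rainfall: t_c = Σ P_i·t̄_i / ΣP_i = 3.2016 h (block centres at 1, 3, 5 h).
Hydrograph peak occurs at t = 6 h, so basin lag t_L = 6 − 3.2016 = 2.80 h.

t_L ≈ 2.80 h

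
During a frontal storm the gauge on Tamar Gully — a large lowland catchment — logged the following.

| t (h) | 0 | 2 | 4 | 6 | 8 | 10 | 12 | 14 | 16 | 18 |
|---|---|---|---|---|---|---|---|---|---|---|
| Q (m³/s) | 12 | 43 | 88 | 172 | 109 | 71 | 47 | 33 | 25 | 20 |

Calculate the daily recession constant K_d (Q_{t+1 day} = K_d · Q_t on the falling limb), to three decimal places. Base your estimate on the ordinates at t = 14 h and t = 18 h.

Between t = 14 h and t = 18 h the flow falls from 33 to 20 m³/s over 2×2 h = 4 h.
Per-interval ratio K = (20/33)^(1/2) = 0.7785; K_d = K^(24/2) = 0.050.

K_d ≈ 0.050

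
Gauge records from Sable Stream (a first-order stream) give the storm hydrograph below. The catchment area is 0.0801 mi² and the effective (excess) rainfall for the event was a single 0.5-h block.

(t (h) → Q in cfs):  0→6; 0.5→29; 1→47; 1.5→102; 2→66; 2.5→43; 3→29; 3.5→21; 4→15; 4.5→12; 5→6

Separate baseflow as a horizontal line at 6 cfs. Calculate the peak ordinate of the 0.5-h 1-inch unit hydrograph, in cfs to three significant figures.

Direct runoff: 0.0, 23.0, 41.0, 96.0, 60.0, 37.0, 23.0, 15.0, 9.0, 6.0, 0.0 cfs; ΣQ_DR = 310.0 cfs, peak = 96.0 cfs.
Runoff depth d = ΣQ_DR·Δt / A = 310.0 × 1800 / (0.0801 mi²) = 2.999 in.
The 1-inch UH is the DRH scaled by (1 in)/d, so U_p = 96.0 × 1/2.999 = 32.0 cfs.

U_p ≈ 32.0 cfs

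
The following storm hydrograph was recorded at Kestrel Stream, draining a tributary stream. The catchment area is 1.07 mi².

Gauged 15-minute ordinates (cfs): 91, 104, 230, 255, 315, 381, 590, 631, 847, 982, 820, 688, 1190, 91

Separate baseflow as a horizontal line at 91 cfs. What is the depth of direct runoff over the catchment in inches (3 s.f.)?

d ≈ 2.15 in

Direct runoff: 0.0, 13.0, 139.0, 164.0, 224.0, 290.0, 499.0, 540.0, 756.0, 891.0, 729.0, 597.0, 1099.0, 0.0 cfs; ΣQ_DR = 5941 cfs.
V = ΣQ_DR · Δt = 5941 × 900 s = 5.347 × 10^6 ft³.
Over A = 1.07 mi², depth = V / A = 2.15 in.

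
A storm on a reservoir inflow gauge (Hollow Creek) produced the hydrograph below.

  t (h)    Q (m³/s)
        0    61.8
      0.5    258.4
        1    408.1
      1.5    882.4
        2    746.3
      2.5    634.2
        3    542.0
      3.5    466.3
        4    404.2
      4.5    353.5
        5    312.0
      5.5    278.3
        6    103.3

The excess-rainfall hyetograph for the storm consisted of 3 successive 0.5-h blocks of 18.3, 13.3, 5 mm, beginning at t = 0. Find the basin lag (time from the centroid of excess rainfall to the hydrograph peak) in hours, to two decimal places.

t_L ≈ 0.93 h

Centroid of excess rainfall: t_c = Σ P_i·t̄_i / ΣP_i = 0.5683 h (block centres at 0.25, 0.75, 1.25 h).
Hydrograph peak occurs at t = 1.5 h, so basin lag t_L = 1.5 − 0.5683 = 0.93 h.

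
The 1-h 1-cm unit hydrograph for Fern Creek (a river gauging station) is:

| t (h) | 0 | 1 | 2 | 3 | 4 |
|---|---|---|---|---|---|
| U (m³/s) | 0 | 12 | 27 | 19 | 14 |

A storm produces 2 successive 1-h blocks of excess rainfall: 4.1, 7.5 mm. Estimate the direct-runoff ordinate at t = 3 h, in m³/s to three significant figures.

By discrete convolution, Q_j = Σ (P_i / 10 mm) · U_{j−i}.
At t = 3 h (j=3): Q = (4.1/10)·19 + (7.5/10)·27 = 28.0 m³/s.

Q ≈ 28.0 m³/s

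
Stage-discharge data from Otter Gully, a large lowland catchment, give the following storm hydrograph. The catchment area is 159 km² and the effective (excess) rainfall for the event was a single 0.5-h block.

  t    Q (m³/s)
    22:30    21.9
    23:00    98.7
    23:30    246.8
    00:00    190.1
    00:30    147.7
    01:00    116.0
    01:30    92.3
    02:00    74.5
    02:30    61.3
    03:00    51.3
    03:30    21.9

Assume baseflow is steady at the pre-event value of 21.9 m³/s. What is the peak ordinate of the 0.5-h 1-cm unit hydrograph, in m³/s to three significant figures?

U_p ≈ 225 m³/s

Direct runoff: 0.0, 76.8, 224.9, 168.2, 125.8, 94.1, 70.4, 52.6, 39.4, 29.4, 0.0 m³/s; ΣQ_DR = 881.6 m³/s, peak = 224.9 m³/s.
Runoff depth d = ΣQ_DR·Δt / A = 881.6 × 1800 / (159 km²) = 9.980 mm.
The 1-cm UH is the DRH scaled by (10 mm)/d, so U_p = 224.9 × 10/9.980 = 225 m³/s.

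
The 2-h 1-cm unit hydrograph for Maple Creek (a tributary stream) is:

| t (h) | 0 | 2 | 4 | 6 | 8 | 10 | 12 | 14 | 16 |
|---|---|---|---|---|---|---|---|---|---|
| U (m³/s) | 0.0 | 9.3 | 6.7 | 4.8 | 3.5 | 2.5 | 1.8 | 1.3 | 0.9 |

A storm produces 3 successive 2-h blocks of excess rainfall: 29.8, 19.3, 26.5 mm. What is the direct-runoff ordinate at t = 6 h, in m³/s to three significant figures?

Q ≈ 51.9 m³/s

By discrete convolution, Q_j = Σ (P_i / 10 mm) · U_{j−i}.
At t = 6 h (j=3): Q = (29.8/10)·4.8 + (19.3/10)·6.7 + (26.5/10)·9.3 = 51.9 m³/s.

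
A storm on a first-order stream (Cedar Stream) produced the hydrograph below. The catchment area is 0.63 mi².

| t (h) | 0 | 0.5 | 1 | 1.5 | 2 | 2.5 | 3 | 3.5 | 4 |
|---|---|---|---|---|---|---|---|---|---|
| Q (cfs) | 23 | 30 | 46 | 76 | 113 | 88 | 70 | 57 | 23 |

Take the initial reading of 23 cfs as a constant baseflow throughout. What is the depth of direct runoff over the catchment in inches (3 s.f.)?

Direct runoff: 0.0, 7.0, 23.0, 53.0, 90.0, 65.0, 47.0, 34.0, 0.0 cfs; ΣQ_DR = 319.0 cfs.
V = ΣQ_DR · Δt = 319.0 × 1800 s = 5.742 × 10^5 ft³.
Over A = 0.63 mi², depth = V / A = 0.392 in.

d ≈ 0.392 in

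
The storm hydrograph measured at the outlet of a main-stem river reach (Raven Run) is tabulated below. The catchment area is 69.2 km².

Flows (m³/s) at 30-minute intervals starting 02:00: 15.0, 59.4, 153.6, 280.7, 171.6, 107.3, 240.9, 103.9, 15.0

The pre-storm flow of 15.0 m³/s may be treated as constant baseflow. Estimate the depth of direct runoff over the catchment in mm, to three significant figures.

Direct runoff: 0.0, 44.4, 138.6, 265.7, 156.6, 92.3, 225.9, 88.9, 0.0 m³/s; ΣQ_DR = 1012 m³/s.
V = ΣQ_DR · Δt = 1012 × 1800 s = 1.822 × 10^6 m³.
Over A = 69.2 km², depth = V / A = 26.3 mm.

d ≈ 26.3 mm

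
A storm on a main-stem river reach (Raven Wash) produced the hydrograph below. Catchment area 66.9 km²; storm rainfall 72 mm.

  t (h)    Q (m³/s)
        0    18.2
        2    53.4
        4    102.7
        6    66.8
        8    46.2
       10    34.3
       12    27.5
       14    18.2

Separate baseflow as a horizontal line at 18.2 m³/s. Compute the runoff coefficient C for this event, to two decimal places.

ΣQ_DR = 221.7 m³/s; V = ΣQ_DR·Δt = 1.596 × 10^6 m³.
Runoff depth d = V / A = 23.86 mm.
C = d / P = 23.86 / 72 = 0.33.

C ≈ 0.33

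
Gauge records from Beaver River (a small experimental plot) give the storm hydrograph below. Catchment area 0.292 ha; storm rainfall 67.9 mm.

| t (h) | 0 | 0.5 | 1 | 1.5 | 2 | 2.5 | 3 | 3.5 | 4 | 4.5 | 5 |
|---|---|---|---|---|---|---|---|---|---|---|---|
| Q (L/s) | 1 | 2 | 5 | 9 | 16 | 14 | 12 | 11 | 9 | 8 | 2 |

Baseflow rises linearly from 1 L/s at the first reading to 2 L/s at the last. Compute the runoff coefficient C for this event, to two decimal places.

C ≈ 0.66

ΣQ_DR = 72.50 L/s; V = ΣQ_DR·Δt = 1.305 × 10^5 L.
Runoff depth d = V / A = 44.69 mm.
C = d / P = 44.69 / 67.9 = 0.66.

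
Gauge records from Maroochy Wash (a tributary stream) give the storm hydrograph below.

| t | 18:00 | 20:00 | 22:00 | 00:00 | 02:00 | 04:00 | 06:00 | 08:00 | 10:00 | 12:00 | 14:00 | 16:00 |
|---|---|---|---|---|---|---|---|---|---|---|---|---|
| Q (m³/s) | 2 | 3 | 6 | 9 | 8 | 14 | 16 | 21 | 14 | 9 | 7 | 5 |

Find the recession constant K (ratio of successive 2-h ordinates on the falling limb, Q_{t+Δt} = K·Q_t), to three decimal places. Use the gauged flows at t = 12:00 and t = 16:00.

Using the recession-limb readings at t = 12:00 and t = 16:00: Q falls from 9 to 5 m³/s over 2 intervals.
K = (Q₂/Q₁)^(1/2) = (5/9)^(1/2) = 0.745.

K ≈ 0.745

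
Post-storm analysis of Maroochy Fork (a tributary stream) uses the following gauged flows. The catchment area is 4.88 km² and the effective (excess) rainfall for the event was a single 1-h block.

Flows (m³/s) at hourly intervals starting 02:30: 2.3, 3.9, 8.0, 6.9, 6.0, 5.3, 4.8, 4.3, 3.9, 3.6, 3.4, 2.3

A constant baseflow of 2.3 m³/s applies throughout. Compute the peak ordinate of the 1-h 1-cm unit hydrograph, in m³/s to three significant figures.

U_p ≈ 2.85 m³/s

Direct runoff: 0.0, 1.6, 5.7, 4.6, 3.7, 3.0, 2.5, 2.0, 1.6, 1.3, 1.1, 0.0 m³/s; ΣQ_DR = 27.10 m³/s, peak = 5.7 m³/s.
Runoff depth d = ΣQ_DR·Δt / A = 27.10 × 3600 / (4.88 km²) = 19.99 mm.
The 1-cm UH is the DRH scaled by (10 mm)/d, so U_p = 5.7 × 10/19.99 = 2.85 m³/s.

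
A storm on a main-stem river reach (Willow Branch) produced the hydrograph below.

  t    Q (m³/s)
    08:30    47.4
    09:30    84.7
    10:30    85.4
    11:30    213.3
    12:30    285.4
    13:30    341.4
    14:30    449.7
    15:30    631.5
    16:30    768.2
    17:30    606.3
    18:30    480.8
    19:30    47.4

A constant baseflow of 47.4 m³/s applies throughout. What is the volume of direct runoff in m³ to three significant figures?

V ≈ 1.25 × 10^7 m³

Direct-runoff ordinates (Q − Q_b): 0.0, 37.3, 38.0, 165.9, 238.0, 294.0, 402.3, 584.1, 720.8, 558.9, 433.4, 0.0 m³/s.
ΣQ_DR = 3473 m³/s.
With Δt = 1 h = 3600 s, V = ΣQ_DR · Δt = 3473 × 3600 = 1.25 × 10^7 m³.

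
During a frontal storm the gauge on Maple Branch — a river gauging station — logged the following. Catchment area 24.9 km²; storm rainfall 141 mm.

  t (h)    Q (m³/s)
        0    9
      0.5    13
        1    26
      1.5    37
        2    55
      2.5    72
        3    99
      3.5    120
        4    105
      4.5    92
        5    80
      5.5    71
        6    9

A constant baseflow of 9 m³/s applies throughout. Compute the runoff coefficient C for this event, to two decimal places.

ΣQ_DR = 671.0 m³/s; V = ΣQ_DR·Δt = 1.208 × 10^6 m³.
Runoff depth d = V / A = 48.51 mm.
C = d / P = 48.51 / 141 = 0.34.

C ≈ 0.34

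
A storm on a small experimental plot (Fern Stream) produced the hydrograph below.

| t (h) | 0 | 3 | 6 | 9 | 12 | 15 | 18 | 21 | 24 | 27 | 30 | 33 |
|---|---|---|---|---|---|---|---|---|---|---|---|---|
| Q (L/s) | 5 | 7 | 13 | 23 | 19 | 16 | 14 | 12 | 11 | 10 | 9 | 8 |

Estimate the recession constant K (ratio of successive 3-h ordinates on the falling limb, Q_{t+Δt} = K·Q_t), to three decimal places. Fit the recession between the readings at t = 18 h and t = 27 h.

K ≈ 0.894

Using the recession-limb readings at t = 18 h and t = 27 h: Q falls from 14 to 10 L/s over 3 intervals.
K = (Q₂/Q₁)^(1/3) = (10/14)^(1/3) = 0.894.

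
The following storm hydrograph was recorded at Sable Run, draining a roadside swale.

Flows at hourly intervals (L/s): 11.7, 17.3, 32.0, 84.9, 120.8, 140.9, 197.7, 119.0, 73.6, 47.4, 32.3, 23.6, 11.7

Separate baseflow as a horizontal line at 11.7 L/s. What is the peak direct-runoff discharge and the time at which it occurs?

Subtracting baseflow gives direct-runoff ordinates: 0.0, 5.6, 20.3, 73.2, 109.1, 129.2, 186.0, 107.3, 61.9, 35.7, 20.6, 11.9, 0.0 L/s.
The maximum is 186.0 L/s, occurring at the reading for t = 6 h.

Q_p = 186.0 L/s at t = 6 h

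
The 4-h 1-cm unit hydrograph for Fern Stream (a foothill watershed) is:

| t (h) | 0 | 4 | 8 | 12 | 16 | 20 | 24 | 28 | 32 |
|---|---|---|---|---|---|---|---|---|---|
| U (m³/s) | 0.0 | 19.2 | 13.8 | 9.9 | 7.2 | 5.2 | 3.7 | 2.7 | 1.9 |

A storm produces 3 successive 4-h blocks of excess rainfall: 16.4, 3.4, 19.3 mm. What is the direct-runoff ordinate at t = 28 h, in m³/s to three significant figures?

By discrete convolution, Q_j = Σ (P_i / 10 mm) · U_{j−i}.
At t = 28 h (j=7): Q = (16.4/10)·2.7 + (3.4/10)·3.7 + (19.3/10)·5.2 = 15.7 m³/s.

Q ≈ 15.7 m³/s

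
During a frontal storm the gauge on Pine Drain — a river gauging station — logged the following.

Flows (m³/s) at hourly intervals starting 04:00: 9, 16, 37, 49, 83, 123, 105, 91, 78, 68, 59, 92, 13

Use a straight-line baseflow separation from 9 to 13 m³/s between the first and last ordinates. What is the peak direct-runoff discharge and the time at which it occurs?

Q_p = 112.33 m³/s at t = 09:00

Subtracting baseflow gives direct-runoff ordinates: 0.00, 6.67, 27.33, 39.00, 72.67, 112.33, 94.00, 79.67, 66.33, 56.00, 46.67, 79.33, 0.00 m³/s.
The maximum is 112.33 m³/s, occurring at the reading for t = 09:00.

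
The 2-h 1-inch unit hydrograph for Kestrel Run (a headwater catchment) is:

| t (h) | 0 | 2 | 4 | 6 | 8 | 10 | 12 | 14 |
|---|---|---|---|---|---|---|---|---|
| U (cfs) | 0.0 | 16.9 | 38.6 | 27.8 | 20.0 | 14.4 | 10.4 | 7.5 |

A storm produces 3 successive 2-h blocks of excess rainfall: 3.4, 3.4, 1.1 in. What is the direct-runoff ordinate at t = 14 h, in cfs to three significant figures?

By discrete convolution, Q_j = Σ (P_i / 1 in) · U_{j−i}.
At t = 14 h (j=7): Q = (3.4/1)·7.5 + (3.4/1)·10.4 + (1.1/1)·14.4 = 76.7 cfs.

Q ≈ 76.7 cfs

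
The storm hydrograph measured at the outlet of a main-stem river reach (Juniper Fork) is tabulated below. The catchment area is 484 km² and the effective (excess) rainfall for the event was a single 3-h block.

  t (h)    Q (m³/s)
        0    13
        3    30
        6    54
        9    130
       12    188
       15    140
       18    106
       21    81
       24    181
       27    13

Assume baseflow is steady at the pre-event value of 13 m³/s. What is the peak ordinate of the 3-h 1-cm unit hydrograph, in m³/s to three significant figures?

U_p ≈ 97.3 m³/s

Direct runoff: 0.0, 17.0, 41.0, 117.0, 175.0, 127.0, 93.0, 68.0, 168.0, 0.0 m³/s; ΣQ_DR = 806.0 m³/s, peak = 175.0 m³/s.
Runoff depth d = ΣQ_DR·Δt / A = 806.0 × 10800 / (484 km²) = 17.99 mm.
The 1-cm UH is the DRH scaled by (10 mm)/d, so U_p = 175.0 × 10/17.99 = 97.3 m³/s.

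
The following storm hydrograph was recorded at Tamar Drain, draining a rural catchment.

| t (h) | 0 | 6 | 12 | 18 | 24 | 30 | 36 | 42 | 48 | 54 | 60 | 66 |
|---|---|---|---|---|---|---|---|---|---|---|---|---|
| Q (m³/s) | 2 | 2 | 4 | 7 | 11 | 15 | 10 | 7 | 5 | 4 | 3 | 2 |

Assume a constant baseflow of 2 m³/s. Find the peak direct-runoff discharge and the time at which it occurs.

Subtracting baseflow gives direct-runoff ordinates: 0.0, 0.0, 2.0, 5.0, 9.0, 13.0, 8.0, 5.0, 3.0, 2.0, 1.0, 0.0 m³/s.
The maximum is 13.0 m³/s, occurring at the reading for t = 30 h.

Q_p = 13.0 m³/s at t = 30 h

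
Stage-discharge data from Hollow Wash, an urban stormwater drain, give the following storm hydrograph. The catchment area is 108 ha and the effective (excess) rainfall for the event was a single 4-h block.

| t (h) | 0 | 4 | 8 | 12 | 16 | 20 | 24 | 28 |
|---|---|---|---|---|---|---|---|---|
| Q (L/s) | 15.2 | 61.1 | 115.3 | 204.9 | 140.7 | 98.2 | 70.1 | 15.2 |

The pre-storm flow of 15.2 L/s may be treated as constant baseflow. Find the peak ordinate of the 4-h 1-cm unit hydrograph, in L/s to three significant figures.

U_p ≈ 237 L/s

Direct runoff: 0.0, 45.9, 100.1, 189.7, 125.5, 83.0, 54.9, 0.0 L/s; ΣQ_DR = 599.1 L/s, peak = 189.7 L/s.
Runoff depth d = ΣQ_DR·Δt / A = 599.1 × 14400 / (108 ha) = 7.988 mm.
The 1-cm UH is the DRH scaled by (10 mm)/d, so U_p = 189.7 × 10/7.988 = 237 L/s.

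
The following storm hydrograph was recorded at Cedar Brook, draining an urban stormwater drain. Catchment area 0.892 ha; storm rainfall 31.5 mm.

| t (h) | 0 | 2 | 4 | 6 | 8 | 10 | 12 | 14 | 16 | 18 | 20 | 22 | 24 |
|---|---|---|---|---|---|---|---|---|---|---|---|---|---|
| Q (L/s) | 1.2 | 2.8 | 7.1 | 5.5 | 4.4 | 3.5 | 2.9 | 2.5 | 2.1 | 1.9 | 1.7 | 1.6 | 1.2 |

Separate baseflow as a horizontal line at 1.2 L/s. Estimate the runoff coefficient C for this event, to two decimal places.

C ≈ 0.58

ΣQ_DR = 22.80 L/s; V = ΣQ_DR·Δt = 1.642 × 10^5 L.
Runoff depth d = V / A = 18.40 mm.
C = d / P = 18.40 / 31.5 = 0.58.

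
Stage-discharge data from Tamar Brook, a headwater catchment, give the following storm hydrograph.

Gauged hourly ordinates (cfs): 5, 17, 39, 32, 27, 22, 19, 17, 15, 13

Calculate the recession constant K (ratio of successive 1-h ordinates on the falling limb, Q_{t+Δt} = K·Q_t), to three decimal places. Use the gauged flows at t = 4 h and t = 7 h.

K ≈ 0.857

Using the recession-limb readings at t = 4 h and t = 7 h: Q falls from 27 to 17 cfs over 3 intervals.
K = (Q₂/Q₁)^(1/3) = (17/27)^(1/3) = 0.857.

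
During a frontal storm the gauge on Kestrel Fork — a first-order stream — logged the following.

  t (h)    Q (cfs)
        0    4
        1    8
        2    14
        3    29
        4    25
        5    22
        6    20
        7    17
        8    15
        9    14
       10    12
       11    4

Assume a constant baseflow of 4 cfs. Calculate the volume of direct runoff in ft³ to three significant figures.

V ≈ 4.90 × 10^5 ft³

Direct-runoff ordinates (Q − Q_b): 0.0, 4.0, 10.0, 25.0, 21.0, 18.0, 16.0, 13.0, 11.0, 10.0, 8.0, 0.0 cfs.
ΣQ_DR = 136.0 cfs.
With Δt = 1 h = 3600 s, V = ΣQ_DR · Δt = 136.0 × 3600 = 4.90 × 10^5 ft³.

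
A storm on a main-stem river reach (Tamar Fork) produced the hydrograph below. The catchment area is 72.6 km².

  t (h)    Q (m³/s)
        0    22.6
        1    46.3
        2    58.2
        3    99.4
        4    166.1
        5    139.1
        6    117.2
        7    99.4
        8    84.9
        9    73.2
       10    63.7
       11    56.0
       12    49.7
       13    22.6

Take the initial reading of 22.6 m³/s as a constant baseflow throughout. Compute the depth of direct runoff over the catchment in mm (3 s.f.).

Direct runoff: 0.0, 23.7, 35.6, 76.8, 143.5, 116.5, 94.6, 76.8, 62.3, 50.6, 41.1, 33.4, 27.1, 0.0 m³/s; ΣQ_DR = 782.0 m³/s.
V = ΣQ_DR · Δt = 782.0 × 3600 s = 2.815 × 10^6 m³.
Over A = 72.6 km², depth = V / A = 38.8 mm.

d ≈ 38.8 mm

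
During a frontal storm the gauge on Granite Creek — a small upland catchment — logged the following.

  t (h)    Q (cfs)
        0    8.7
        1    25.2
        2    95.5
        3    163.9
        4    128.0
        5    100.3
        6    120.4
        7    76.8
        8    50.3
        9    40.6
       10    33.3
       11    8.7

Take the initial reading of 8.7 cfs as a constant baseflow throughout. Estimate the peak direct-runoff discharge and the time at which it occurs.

Subtracting baseflow gives direct-runoff ordinates: 0.0, 16.5, 86.8, 155.2, 119.3, 91.6, 111.7, 68.1, 41.6, 31.9, 24.6, 0.0 cfs.
The maximum is 155.2 cfs, occurring at the reading for t = 3 h.

Q_p = 155.2 cfs at t = 3 h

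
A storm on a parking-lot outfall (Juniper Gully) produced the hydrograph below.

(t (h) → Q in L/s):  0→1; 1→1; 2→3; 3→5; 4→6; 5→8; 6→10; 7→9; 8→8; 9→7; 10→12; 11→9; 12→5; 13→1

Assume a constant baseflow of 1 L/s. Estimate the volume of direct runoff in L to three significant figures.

Direct-runoff ordinates (Q − Q_b): 0.0, 0.0, 2.0, 4.0, 5.0, 7.0, 9.0, 8.0, 7.0, 6.0, 11.0, 8.0, 4.0, 0.0 L/s.
ΣQ_DR = 71.00 L/s.
With Δt = 1 h = 3600 s, V = ΣQ_DR · Δt = 71.00 × 3600 = 2.56 × 10^5 L.

V ≈ 2.56 × 10^5 L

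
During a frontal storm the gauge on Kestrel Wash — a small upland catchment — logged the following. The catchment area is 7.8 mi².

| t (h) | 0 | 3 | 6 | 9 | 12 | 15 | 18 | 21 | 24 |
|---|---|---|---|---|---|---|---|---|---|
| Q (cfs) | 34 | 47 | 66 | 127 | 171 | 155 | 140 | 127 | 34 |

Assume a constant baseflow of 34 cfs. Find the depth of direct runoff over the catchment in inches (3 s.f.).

d ≈ 0.355 in

Direct runoff: 0.0, 13.0, 32.0, 93.0, 137.0, 121.0, 106.0, 93.0, 0.0 cfs; ΣQ_DR = 595.0 cfs.
V = ΣQ_DR · Δt = 595.0 × 10800 s = 6.426 × 10^6 ft³.
Over A = 7.8 mi², depth = V / A = 0.355 in.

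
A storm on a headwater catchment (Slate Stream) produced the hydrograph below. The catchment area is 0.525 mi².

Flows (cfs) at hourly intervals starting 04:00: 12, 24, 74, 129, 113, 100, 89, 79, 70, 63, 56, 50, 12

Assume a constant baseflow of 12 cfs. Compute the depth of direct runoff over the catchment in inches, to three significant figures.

Direct runoff: 0.0, 12.0, 62.0, 117.0, 101.0, 88.0, 77.0, 67.0, 58.0, 51.0, 44.0, 38.0, 0.0 cfs; ΣQ_DR = 715.0 cfs.
V = ΣQ_DR · Δt = 715.0 × 3600 s = 2.574 × 10^6 ft³.
Over A = 0.525 mi², depth = V / A = 2.11 in.

d ≈ 2.11 in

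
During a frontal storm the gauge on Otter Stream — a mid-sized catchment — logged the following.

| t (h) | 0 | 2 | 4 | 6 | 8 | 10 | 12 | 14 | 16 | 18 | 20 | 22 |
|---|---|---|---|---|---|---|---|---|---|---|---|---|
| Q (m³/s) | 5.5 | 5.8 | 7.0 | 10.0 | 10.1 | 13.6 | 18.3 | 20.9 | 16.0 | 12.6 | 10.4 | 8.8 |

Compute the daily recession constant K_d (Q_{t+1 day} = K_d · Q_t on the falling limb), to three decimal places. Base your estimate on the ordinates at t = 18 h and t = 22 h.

K_d ≈ 0.116

Between t = 18 h and t = 22 h the flow falls from 12.6 to 8.8 m³/s over 2×2 h = 4 h.
Per-interval ratio K = (8.8/12.6)^(1/2) = 0.8357; K_d = K^(24/2) = 0.116.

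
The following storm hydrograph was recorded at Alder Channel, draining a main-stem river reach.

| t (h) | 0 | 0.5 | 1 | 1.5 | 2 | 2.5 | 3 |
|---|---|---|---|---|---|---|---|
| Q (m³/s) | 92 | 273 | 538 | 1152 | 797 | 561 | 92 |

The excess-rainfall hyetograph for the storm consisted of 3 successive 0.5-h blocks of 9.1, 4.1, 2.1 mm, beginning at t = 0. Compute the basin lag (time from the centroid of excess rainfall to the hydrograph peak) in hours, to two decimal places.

Centroid of excess rainfall: t_c = Σ P_i·t̄_i / ΣP_i = 0.5212 h (block centres at 0.25, 0.75, 1.25 h).
Hydrograph peak occurs at t = 1.5 h, so basin lag t_L = 1.5 − 0.5212 = 0.98 h.

t_L ≈ 0.98 h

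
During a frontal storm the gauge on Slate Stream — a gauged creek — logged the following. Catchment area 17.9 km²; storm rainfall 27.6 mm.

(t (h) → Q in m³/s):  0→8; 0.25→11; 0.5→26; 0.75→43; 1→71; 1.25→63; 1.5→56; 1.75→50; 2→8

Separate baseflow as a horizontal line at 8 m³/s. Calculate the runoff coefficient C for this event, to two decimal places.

C ≈ 0.48

ΣQ_DR = 264.0 m³/s; V = ΣQ_DR·Δt = 2.376 × 10^5 m³.
Runoff depth d = V / A = 13.27 mm.
C = d / P = 13.27 / 27.6 = 0.48.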